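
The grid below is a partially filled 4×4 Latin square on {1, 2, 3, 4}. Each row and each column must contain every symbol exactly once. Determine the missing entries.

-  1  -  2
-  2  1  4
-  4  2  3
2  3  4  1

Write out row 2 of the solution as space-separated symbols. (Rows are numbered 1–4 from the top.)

(r1,c3) = 3
(r2,c1) = 3

3 2 1 4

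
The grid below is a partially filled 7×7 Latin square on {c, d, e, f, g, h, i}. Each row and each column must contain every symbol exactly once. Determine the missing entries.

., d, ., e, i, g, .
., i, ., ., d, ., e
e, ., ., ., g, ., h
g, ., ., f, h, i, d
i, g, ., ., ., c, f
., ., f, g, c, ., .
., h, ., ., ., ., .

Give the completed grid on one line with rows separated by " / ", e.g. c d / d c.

row 1 has {d,e,g,i}; column 7 has {d,e,f,h} — only c is left for (r1,c7).
row 5 has {c,f,g,i}; column 5 has {c,d,g,h,i} — only e is left for (r5,c5).
row 6 has {c,f,g}; column 2 has {d,g,h,i} — only e is left for (r6,c2).
row 6 has {c,e,f,g}; column 7 has {c,d,e,f,h} — only i is left for (r6,c7).
row 7 has {h}; column 5 has {c,d,e,g,h,i} — only f is left for (r7,c5).
row 7 has {f,h}; column 7 has {c,d,e,f,h,i} — only g is left for (r7,c7).
row 1 has {c,d,e,g,i}; column 3 has {f} — only h is left for (r1,c3).
row 4 has {d,f,g,h,i}; column 2 has {d,e,g,h,i} — only c is left for (r4,c2).
row 4 has {c,d,f,g,h,i}; column 3 has {f,h} — only e is left for (r4,c3).
row 5 has {c,e,f,g,i}; column 3 has {e,f,h} — only d is left for (r5,c3).
row 5 has {c,d,e,f,g,i}; column 4 has {e,f,g} — only h is left for (r5,c4).
row 1 has {c,d,e,g,h,i}; column 1 has {e,g,i} — only f is left for (r1,c1).
row 2 has {d,e,i}; column 4 has {e,f,g,h} — only c is left for (r2,c4).
row 3 has {e,g,h}; column 2 has {c,d,e,g,h,i} — only f is left for (r3,c2).
row 3 has {e,f,g,h}; column 6 has {c,g,i} — only d is left for (r3,c6).
row 6 has {c,e,f,g,i}; column 6 has {c,d,g,i} — only h is left for (r6,c6).
row 7 has {f,g,h}; column 6 has {c,d,g,h,i} — only e is left for (r7,c6).
row 2 has {c,d,e,i}; column 1 has {e,f,g,i} — only h is left for (r2,c1).
row 2 has {c,d,e,h,i}; column 3 has {d,e,f,h} — only g is left for (r2,c3).
row 2 has {c,d,e,g,h,i}; column 6 has {c,d,e,g,h,i} — only f is left for (r2,c6).
row 3 has {d,e,f,g,h}; column 4 has {c,e,f,g,h} — only i is left for (r3,c4).
row 6 has {c,e,f,g,h,i}; column 1 has {e,f,g,h,i} — only d is left for (r6,c1).
row 7 has {e,f,g,h}; column 1 has {d,e,f,g,h,i} — only c is left for (r7,c1).
row 7 has {c,e,f,g,h}; column 3 has {d,e,f,g,h} — only i is left for (r7,c3).
row 7 has {c,e,f,g,h,i}; column 4 has {c,e,f,g,h,i} — only d is left for (r7,c4).
row 3 has {d,e,f,g,h,i}; column 3 has {d,e,f,g,h,i} — only c is left for (r3,c3).

f d h e i g c / h i g c d f e / e f c i g d h / g c e f h i d / i g d h e c f / d e f g c h i / c h i d f e g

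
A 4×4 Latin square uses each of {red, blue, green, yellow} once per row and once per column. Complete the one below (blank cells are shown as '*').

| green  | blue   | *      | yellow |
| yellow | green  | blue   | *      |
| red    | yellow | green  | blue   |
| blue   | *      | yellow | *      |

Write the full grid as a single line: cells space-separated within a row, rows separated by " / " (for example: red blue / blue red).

At row 1, column 3: row 1 has {blue,green,yellow}; column 3 has {blue,green,yellow}; that leaves red.
At row 2, column 4: row 2 has {blue,green,yellow}; column 4 has {blue,yellow}; that leaves red.
At row 4, column 2: row 4 has {blue,yellow}; column 2 has {blue,green,yellow}; that leaves red.
At row 4, column 4: row 4 has {red,blue,yellow}; column 4 has {red,blue,yellow}; that leaves green.

green blue red yellow / yellow green blue red / red yellow green blue / blue red yellow green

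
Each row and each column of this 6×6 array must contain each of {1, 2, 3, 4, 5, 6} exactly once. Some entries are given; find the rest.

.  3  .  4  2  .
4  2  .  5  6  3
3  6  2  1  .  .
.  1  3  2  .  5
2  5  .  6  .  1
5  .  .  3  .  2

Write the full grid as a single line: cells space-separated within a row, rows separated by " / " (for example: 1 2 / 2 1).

Cell (r1,c6): row 1 has {2,3,4}; column 6 has {1,2,3,5} → 6.
Cell (r2,c3): row 2 has {2,3,4,5,6}; column 3 has {2,3} → 1.
Cell (r3,c6): row 3 has {1,2,3,6}; column 6 has {1,2,3,5,6} → 4.
Cell (r4,c1): row 4 has {1,2,3,5}; column 1 has {2,3,4,5} → 6.
Cell (r4,c5): row 4 has {1,2,3,5,6}; column 5 has {2,6} → 4.
Cell (r5,c3): row 5 has {1,2,5,6}; column 3 has {1,2,3} → 4.
Cell (r5,c5): row 5 has {1,2,4,5,6}; column 5 has {2,4,6} → 3.
Cell (r6,c2): row 6 has {2,3,5}; column 2 has {1,2,3,5,6} → 4.
Cell (r6,c3): row 6 has {2,3,4,5}; column 3 has {1,2,3,4} → 6.
Cell (r6,c5): row 6 has {2,3,4,5,6}; column 5 has {2,3,4,6} → 1.
Cell (r1,c1): row 1 has {2,3,4,6}; column 1 has {2,3,4,5,6} → 1.
Cell (r1,c3): row 1 has {1,2,3,4,6}; column 3 has {1,2,3,4,6} → 5.
Cell (r3,c5): row 3 has {1,2,3,4,6}; column 5 has {1,2,3,4,6} → 5.

1 3 5 4 2 6 / 4 2 1 5 6 3 / 3 6 2 1 5 4 / 6 1 3 2 4 5 / 2 5 4 6 3 1 / 5 4 6 3 1 2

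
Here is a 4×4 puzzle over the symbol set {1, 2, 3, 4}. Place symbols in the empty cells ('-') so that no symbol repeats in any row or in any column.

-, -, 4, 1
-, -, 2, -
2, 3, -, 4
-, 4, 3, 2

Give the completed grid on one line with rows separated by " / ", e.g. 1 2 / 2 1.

3 2 4 1 / 4 1 2 3 / 2 3 1 4 / 1 4 3 2

At row 1, column 1: row 1 has {1,4}; column 1 has {2}; that leaves 3.
At row 1, column 2: row 1 has {1,3,4}; column 2 has {3,4}; that leaves 2.
At row 2, column 2: row 2 has {2}; column 2 has {2,3,4}; that leaves 1.
At row 2, column 4: row 2 has {1,2}; column 4 has {1,2,4}; that leaves 3.
At row 3, column 3: row 3 has {2,3,4}; column 3 has {2,3,4}; that leaves 1.
At row 4, column 1: row 4 has {2,3,4}; column 1 has {2,3}; that leaves 1.
At row 2, column 1: row 2 has {1,2,3}; column 1 has {1,2,3}; that leaves 4.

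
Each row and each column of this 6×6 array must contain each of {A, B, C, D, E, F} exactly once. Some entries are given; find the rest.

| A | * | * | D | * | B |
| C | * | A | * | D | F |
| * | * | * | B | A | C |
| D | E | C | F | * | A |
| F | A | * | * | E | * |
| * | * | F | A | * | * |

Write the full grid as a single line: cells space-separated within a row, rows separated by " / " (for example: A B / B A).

A C E D F B / C B A E D F / E F D B A C / D E C F B A / F A B C E D / B D F A C E

Cell (r1,c3): row 1 has {A,B,D}; column 3 has {A,C,F} → E.
Cell (r2,c2): row 2 has {A,C,D,F}; column 2 has {A,E} → B.
Cell (r2,c4): row 2 has {A,B,C,D,F}; column 4 has {A,B,D,F} → E.
Cell (r3,c1): row 3 has {A,B,C}; column 1 has {A,C,D,F} → E.
Cell (r3,c3): row 3 has {A,B,C,E}; column 3 has {A,C,E,F} → D.
Cell (r4,c5): row 4 has {A,C,D,E,F}; column 5 has {A,D,E} → B.
Cell (r5,c3): row 5 has {A,E,F}; column 3 has {A,C,D,E,F} → B.
Cell (r5,c4): row 5 has {A,B,E,F}; column 4 has {A,B,D,E,F} → C.
Cell (r5,c6): row 5 has {A,B,C,E,F}; column 6 has {A,B,C,F} → D.
Cell (r6,c1): row 6 has {A,F}; column 1 has {A,C,D,E,F} → B.
Cell (r6,c5): row 6 has {A,B,F}; column 5 has {A,B,D,E} → C.
Cell (r6,c6): row 6 has {A,B,C,F}; column 6 has {A,B,C,D,F} → E.
Cell (r1,c5): row 1 has {A,B,D,E}; column 5 has {A,B,C,D,E} → F.
Cell (r3,c2): row 3 has {A,B,C,D,E}; column 2 has {A,B,E} → F.
Cell (r6,c2): row 6 has {A,B,C,E,F}; column 2 has {A,B,E,F} → D.
Cell (r1,c2): row 1 has {A,B,D,E,F}; column 2 has {A,B,D,E,F} → C.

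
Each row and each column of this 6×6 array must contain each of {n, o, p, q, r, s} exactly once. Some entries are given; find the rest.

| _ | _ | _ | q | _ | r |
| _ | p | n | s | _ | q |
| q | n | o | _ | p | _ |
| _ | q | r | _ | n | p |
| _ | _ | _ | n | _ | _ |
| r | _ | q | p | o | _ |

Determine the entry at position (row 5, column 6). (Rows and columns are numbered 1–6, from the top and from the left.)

(r1,c5) = s
(r2,c1) = o
(r2,c5) = r
(r3,c4) = r
(r3,c6) = s
(r4,c1) = s
(r4,c4) = o
(r5,c1) = p
(r5,c3) = s
(r5,c5) = q
(r5,c6) = o

o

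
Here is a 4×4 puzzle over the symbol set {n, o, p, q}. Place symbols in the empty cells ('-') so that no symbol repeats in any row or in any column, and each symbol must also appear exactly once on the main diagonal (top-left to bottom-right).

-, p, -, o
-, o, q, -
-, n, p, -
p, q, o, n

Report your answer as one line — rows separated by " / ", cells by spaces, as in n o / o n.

q p n o / n o q p / o n p q / p q o n

(r1,c1) = q
(r1,c3) = n
(r2,c1) = n
(r2,c4) = p
(r3,c1) = o
(r3,c4) = q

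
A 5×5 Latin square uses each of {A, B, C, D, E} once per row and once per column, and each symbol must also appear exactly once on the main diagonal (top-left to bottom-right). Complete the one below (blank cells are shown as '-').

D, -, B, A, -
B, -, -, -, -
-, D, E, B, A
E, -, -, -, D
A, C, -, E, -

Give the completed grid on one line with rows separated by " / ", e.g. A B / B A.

Cell (r1,c2): row 1 has {A,B,D}; column 2 has {C,D} → E.
Cell (r1,c5): row 1 has {A,B,D,E}; column 5 has {A,D} → C.
Cell (r2,c2): row 2 has {B}; column 2 has {C,D,E}; the diagonal has {D,E} → A.
Cell (r2,c5): row 2 has {A,B}; column 5 has {A,C,D} → E.
Cell (r3,c1): row 3 has {A,B,D,E}; column 1 has {A,B,D,E} → C.
Cell (r4,c2): row 4 has {D,E}; column 2 has {A,C,D,E} → B.
Cell (r4,c4): row 4 has {B,D,E}; column 4 has {A,B,E}; the diagonal has {A,D,E} → C.
Cell (r5,c3): row 5 has {A,C,E}; column 3 has {B,E} → D.
Cell (r5,c5): row 5 has {A,C,D,E}; column 5 has {A,C,D,E}; the diagonal has {A,C,D,E} → B.
Cell (r2,c3): row 2 has {A,B,E}; column 3 has {B,D,E} → C.
Cell (r2,c4): row 2 has {A,B,C,E}; column 4 has {A,B,C,E} → D.
Cell (r4,c3): row 4 has {B,C,D,E}; column 3 has {B,C,D,E} → A.

D E B A C / B A C D E / C D E B A / E B A C D / A C D E B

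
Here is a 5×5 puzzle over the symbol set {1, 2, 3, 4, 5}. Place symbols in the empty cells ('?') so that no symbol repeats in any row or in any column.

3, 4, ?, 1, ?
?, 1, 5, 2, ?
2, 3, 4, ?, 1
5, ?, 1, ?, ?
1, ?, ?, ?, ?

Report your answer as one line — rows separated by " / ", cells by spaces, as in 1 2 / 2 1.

3 4 2 1 5 / 4 1 5 2 3 / 2 3 4 5 1 / 5 2 1 3 4 / 1 5 3 4 2

Cell (r1,c3): row 1 has {1,3,4}; column 3 has {1,4,5} → 2.
Cell (r1,c5): row 1 has {1,2,3,4}; column 5 has {1} → 5.
Cell (r2,c1): row 2 has {1,2,5}; column 1 has {1,2,3,5} → 4.
Cell (r2,c5): row 2 has {1,2,4,5}; column 5 has {1,5} → 3.
Cell (r3,c4): row 3 has {1,2,3,4}; column 4 has {1,2} → 5.
Cell (r4,c2): row 4 has {1,5}; column 2 has {1,3,4} → 2.
Cell (r4,c5): row 4 has {1,2,5}; column 5 has {1,3,5} → 4.
Cell (r5,c2): row 5 has {1}; column 2 has {1,2,3,4} → 5.
Cell (r5,c3): row 5 has {1,5}; column 3 has {1,2,4,5} → 3.
Cell (r5,c4): row 5 has {1,3,5}; column 4 has {1,2,5} → 4.
Cell (r5,c5): row 5 has {1,3,4,5}; column 5 has {1,3,4,5} → 2.
Cell (r4,c4): row 4 has {1,2,4,5}; column 4 has {1,2,4,5} → 3.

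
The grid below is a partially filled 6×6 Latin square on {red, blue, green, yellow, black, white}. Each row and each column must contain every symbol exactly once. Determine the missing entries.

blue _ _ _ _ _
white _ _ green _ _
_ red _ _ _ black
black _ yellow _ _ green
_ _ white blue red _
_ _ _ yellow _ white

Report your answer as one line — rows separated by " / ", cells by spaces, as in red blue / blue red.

blue white green black yellow red / white yellow red green black blue / yellow red blue white green black / black blue yellow red white green / green black white blue red yellow / red green black yellow blue white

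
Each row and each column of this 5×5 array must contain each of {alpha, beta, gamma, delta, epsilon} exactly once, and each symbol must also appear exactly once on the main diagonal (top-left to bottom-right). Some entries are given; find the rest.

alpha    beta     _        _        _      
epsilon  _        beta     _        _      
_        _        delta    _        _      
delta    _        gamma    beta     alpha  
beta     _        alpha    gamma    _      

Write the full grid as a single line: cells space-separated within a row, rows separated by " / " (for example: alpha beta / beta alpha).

alpha beta epsilon delta gamma / epsilon gamma beta alpha delta / gamma alpha delta epsilon beta / delta epsilon gamma beta alpha / beta delta alpha gamma epsilon

(r1,c3) = epsilon
(r1,c4) = delta
(r1,c5) = gamma
(r2,c2) = gamma
(r2,c4) = alpha
(r2,c5) = delta
(r3,c1) = gamma
(r3,c4) = epsilon
(r3,c5) = beta
(r4,c2) = epsilon
(r5,c2) = delta
(r5,c5) = epsilon
(r3,c2) = alpha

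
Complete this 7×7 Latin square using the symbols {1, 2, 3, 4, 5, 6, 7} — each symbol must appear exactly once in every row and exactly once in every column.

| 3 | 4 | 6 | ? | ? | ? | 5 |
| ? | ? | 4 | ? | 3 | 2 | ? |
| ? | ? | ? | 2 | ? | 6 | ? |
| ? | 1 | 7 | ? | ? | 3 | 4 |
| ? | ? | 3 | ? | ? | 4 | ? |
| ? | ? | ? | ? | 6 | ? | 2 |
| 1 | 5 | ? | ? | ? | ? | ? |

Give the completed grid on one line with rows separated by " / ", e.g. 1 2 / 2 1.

3 4 6 7 2 1 5 / 5 6 4 1 3 2 7 / 4 7 5 2 1 6 3 / 2 1 7 6 5 3 4 / 6 2 3 5 7 4 1 / 7 3 1 4 6 5 2 / 1 5 2 3 4 7 6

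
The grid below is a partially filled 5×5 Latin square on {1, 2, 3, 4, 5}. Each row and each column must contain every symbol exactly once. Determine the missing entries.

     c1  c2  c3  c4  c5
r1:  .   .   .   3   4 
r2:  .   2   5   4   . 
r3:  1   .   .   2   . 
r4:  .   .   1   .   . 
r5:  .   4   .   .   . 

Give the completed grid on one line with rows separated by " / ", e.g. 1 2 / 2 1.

5 1 2 3 4 / 3 2 5 4 1 / 1 5 4 2 3 / 4 3 1 5 2 / 2 4 3 1 5

Cell (r1,c3): row 1 has {3,4}; column 3 has {1,5} → 2.
Cell (r2,c1): row 2 has {2,4,5}; column 1 has {1} → 3.
Cell (r2,c5): row 2 has {2,3,4,5}; column 5 has {4} → 1.
Cell (r4,c4): row 4 has {1}; column 4 has {2,3,4} → 5.
Cell (r5,c3): row 5 has {4}; column 3 has {1,2,5} → 3.
Cell (r5,c4): row 5 has {3,4}; column 4 has {2,3,4,5} → 1.
Cell (r1,c1): row 1 has {2,3,4}; column 1 has {1,3} → 5.
Cell (r1,c2): row 1 has {2,3,4,5}; column 2 has {2,4} → 1.
Cell (r3,c3): row 3 has {1,2}; column 3 has {1,2,3,5} → 4.
Cell (r4,c2): row 4 has {1,5}; column 2 has {1,2,4} → 3.
Cell (r4,c5): row 4 has {1,3,5}; column 5 has {1,4} → 2.
Cell (r5,c1): row 5 has {1,3,4}; column 1 has {1,3,5} → 2.
Cell (r5,c5): row 5 has {1,2,3,4}; column 5 has {1,2,4} → 5.
Cell (r3,c2): row 3 has {1,2,4}; column 2 has {1,2,3,4} → 5.
Cell (r3,c5): row 3 has {1,2,4,5}; column 5 has {1,2,4,5} → 3.
Cell (r4,c1): row 4 has {1,2,3,5}; column 1 has {1,2,3,5} → 4.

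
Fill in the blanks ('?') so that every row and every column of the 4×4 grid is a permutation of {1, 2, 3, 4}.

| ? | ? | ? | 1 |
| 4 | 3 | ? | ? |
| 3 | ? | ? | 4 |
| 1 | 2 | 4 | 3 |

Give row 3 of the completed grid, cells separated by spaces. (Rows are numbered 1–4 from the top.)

3 1 2 4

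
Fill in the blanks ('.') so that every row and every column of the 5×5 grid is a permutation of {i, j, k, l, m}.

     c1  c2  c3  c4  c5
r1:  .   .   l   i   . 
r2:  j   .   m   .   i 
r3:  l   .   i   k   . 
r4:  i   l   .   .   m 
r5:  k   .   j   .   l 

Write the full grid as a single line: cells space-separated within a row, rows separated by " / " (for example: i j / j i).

At row 1, column 1: row 1 has {i,l}; column 1 has {i,j,k,l}; that leaves m.
At row 2, column 2: row 2 has {i,j,m}; column 2 has {l}; that leaves k.
At row 2, column 4: row 2 has {i,j,k,m}; column 4 has {i,k}; that leaves l.
At row 3, column 5: row 3 has {i,k,l}; column 5 has {i,l,m}; that leaves j.
At row 4, column 3: row 4 has {i,l,m}; column 3 has {i,j,l,m}; that leaves k.
At row 4, column 4: row 4 has {i,k,l,m}; column 4 has {i,k,l}; that leaves j.
At row 5, column 4: row 5 has {j,k,l}; column 4 has {i,j,k,l}; that leaves m.
At row 1, column 2: row 1 has {i,l,m}; column 2 has {k,l}; that leaves j.
At row 1, column 5: row 1 has {i,j,l,m}; column 5 has {i,j,l,m}; that leaves k.
At row 3, column 2: row 3 has {i,j,k,l}; column 2 has {j,k,l}; that leaves m.
At row 5, column 2: row 5 has {j,k,l,m}; column 2 has {j,k,l,m}; that leaves i.

m j l i k / j k m l i / l m i k j / i l k j m / k i j m l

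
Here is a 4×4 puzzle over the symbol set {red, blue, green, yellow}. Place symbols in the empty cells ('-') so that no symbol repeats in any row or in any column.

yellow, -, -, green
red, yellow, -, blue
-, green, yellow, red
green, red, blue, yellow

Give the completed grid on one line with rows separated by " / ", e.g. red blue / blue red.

(r1,c2) = blue
(r1,c3) = red
(r2,c3) = green
(r3,c1) = blue

yellow blue red green / red yellow green blue / blue green yellow red / green red blue yellow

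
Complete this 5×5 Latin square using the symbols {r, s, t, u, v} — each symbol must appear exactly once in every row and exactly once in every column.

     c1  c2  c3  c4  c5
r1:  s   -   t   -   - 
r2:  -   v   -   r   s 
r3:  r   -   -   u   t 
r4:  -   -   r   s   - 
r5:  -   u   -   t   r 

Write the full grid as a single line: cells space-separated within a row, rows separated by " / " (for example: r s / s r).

s r t v u / t v u r s / r s v u t / u t r s v / v u s t r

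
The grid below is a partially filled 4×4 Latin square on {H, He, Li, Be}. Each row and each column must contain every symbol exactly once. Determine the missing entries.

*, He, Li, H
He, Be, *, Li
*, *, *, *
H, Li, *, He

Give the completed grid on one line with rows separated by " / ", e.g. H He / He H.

Be He Li H / He Be H Li / Li H He Be / H Li Be He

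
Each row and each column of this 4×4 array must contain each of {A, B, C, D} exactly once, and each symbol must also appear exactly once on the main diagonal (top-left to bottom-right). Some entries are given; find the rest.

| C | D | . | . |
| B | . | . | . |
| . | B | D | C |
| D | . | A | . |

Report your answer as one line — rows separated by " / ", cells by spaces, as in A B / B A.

C D B A / B A C D / A B D C / D C A B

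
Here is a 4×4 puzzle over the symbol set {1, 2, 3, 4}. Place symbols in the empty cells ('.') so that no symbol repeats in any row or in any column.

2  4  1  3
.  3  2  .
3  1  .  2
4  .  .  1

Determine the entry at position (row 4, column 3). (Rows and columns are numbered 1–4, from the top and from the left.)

3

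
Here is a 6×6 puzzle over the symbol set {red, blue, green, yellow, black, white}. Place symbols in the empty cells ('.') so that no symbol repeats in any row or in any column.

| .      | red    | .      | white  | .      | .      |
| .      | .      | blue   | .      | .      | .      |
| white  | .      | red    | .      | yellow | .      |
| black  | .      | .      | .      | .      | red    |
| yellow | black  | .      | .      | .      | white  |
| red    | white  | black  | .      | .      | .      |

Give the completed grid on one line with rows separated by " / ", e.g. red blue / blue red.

blue red yellow white black green / green yellow blue red white black / white green red black yellow blue / black blue white yellow green red / yellow black green blue red white / red white black green blue yellow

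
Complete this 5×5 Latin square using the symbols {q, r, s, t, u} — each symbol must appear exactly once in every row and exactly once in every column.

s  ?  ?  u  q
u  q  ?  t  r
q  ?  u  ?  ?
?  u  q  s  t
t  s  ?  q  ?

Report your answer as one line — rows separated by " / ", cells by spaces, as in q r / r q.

s r t u q / u q s t r / q t u r s / r u q s t / t s r q u

(r2,c3) = s
(r3,c4) = r
(r3,c5) = s
(r4,c1) = r
(r5,c3) = r
(r5,c5) = u
(r1,c3) = t
(r3,c2) = t
(r1,c2) = r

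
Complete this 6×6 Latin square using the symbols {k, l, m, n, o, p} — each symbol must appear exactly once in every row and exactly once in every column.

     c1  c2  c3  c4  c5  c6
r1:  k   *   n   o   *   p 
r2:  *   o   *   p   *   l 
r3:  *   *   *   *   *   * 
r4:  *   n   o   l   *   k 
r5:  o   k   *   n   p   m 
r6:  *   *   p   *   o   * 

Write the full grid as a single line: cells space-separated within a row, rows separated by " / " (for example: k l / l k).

k m n o l p / n o m p k l / l p k m n o / p n o l m k / o k l n p m / m l p k o n

Cell (r4,c5): row 4 has {k,l,n,o}; column 5 has {o,p} → m.
Cell (r5,c3): row 5 has {k,m,n,o,p}; column 3 has {n,o,p} → l.
Cell (r6,c6): row 6 has {o,p}; column 6 has {k,l,m,p} → n.
Cell (r1,c5): row 1 has {k,n,o,p}; column 5 has {m,o,p} → l.
Cell (r3,c6): row 3 is empty so far; column 6 has {k,l,m,n,p} → o.
Cell (r4,c1): row 4 has {k,l,m,n,o}; column 1 has {k,o} → p.
Cell (r1,c2): row 1 has {k,l,n,o,p}; column 2 has {k,n,o} → m.
Cell (r6,c2): row 6 has {n,o,p}; column 2 has {k,m,n,o} → l.
Cell (r3,c2): row 3 has {o}; column 2 has {k,l,m,n,o} → p.
Cell (r6,c1): row 6 has {l,n,o,p}; column 1 has {k,o,p} → m.
Cell (r6,c4): row 6 has {l,m,n,o,p}; column 4 has {l,n,o,p} → k.
Cell (r2,c1): row 2 has {l,o,p}; column 1 has {k,m,o,p} → n.
Cell (r2,c5): row 2 has {l,n,o,p}; column 5 has {l,m,o,p} → k.
Cell (r3,c1): row 3 has {o,p}; column 1 has {k,m,n,o,p} → l.
Cell (r3,c4): row 3 has {l,o,p}; column 4 has {k,l,n,o,p} → m.
Cell (r3,c5): row 3 has {l,m,o,p}; column 5 has {k,l,m,o,p} → n.
Cell (r2,c3): row 2 has {k,l,n,o,p}; column 3 has {l,n,o,p} → m.
Cell (r3,c3): row 3 has {l,m,n,o,p}; column 3 has {l,m,n,o,p} → k.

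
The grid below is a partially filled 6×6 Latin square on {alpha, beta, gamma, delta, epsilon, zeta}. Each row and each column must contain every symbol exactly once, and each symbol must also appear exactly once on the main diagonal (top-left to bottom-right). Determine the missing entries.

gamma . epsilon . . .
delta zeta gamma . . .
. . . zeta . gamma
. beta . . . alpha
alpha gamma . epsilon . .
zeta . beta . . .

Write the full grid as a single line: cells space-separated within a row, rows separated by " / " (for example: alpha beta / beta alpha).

row 4 has {alpha,beta}; column 1 has {alpha,gamma,delta,zeta} — only epsilon is left for (r4,c1).
row 4 has {alpha,beta,epsilon}; column 4 has {epsilon,zeta}; the diagonal has {gamma,zeta} — only delta is left for (r4,c4).
row 5 has {alpha,gamma,epsilon}; column 5 is empty so far; the diagonal has {gamma,delta,zeta} — only beta is left for (r5,c5).
row 6 has {beta,zeta}; column 6 has {alpha,gamma}; the diagonal has {beta,gamma,delta,zeta} — only epsilon is left for (r6,c6).
row 2 has {gamma,delta,zeta}; column 6 has {alpha,gamma,epsilon} — only beta is left for (r2,c6).
row 3 has {gamma,zeta}; column 1 has {alpha,gamma,delta,epsilon,zeta} — only beta is left for (r3,c1).
row 3 has {beta,gamma,zeta}; column 3 has {beta,gamma,epsilon}; the diagonal has {beta,gamma,delta,epsilon,zeta} — only alpha is left for (r3,c3).
row 4 has {alpha,beta,delta,epsilon}; column 3 has {alpha,beta,gamma,epsilon} — only zeta is left for (r4,c3).
row 4 has {alpha,beta,delta,epsilon,zeta}; column 5 has {beta} — only gamma is left for (r4,c5).
row 5 has {alpha,beta,gamma,epsilon}; column 3 has {alpha,beta,gamma,epsilon,zeta} — only delta is left for (r5,c3).
row 5 has {alpha,beta,gamma,delta,epsilon}; column 6 has {alpha,beta,gamma,epsilon} — only zeta is left for (r5,c6).
row 1 has {gamma,epsilon}; column 6 has {alpha,beta,gamma,epsilon,zeta} — only delta is left for (r1,c6).
row 2 has {beta,gamma,delta,zeta}; column 4 has {delta,epsilon,zeta} — only alpha is left for (r2,c4).
row 2 has {alpha,beta,gamma,delta,zeta}; column 5 has {beta,gamma} — only epsilon is left for (r2,c5).
row 3 has {alpha,beta,gamma,zeta}; column 5 has {beta,gamma,epsilon} — only delta is left for (r3,c5).
row 6 has {beta,epsilon,zeta}; column 4 has {alpha,delta,epsilon,zeta} — only gamma is left for (r6,c4).
row 6 has {beta,gamma,epsilon,zeta}; column 5 has {beta,gamma,delta,epsilon} — only alpha is left for (r6,c5).
row 1 has {gamma,delta,epsilon}; column 2 has {beta,gamma,zeta} — only alpha is left for (r1,c2).
row 1 has {alpha,gamma,delta,epsilon}; column 4 has {alpha,gamma,delta,epsilon,zeta} — only beta is left for (r1,c4).
row 1 has {alpha,beta,gamma,delta,epsilon}; column 5 has {alpha,beta,gamma,delta,epsilon} — only zeta is left for (r1,c5).
row 3 has {alpha,beta,gamma,delta,zeta}; column 2 has {alpha,beta,gamma,zeta} — only epsilon is left for (r3,c2).
row 6 has {alpha,beta,gamma,epsilon,zeta}; column 2 has {alpha,beta,gamma,epsilon,zeta} — only delta is left for (r6,c2).

gamma alpha epsilon beta zeta delta / delta zeta gamma alpha epsilon beta / beta epsilon alpha zeta delta gamma / epsilon beta zeta delta gamma alpha / alpha gamma delta epsilon beta zeta / zeta delta beta gamma alpha epsilon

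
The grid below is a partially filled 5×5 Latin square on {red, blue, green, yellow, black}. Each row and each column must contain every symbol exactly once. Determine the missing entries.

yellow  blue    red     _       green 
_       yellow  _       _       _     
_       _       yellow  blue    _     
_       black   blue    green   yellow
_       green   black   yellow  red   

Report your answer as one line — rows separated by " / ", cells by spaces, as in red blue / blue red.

yellow blue red black green / black yellow green red blue / green red yellow blue black / red black blue green yellow / blue green black yellow red

(r1,c4): row 1 has {red,blue,green,yellow}; column 4 has {blue,green,yellow}, so it must be black.
(r2,c3): row 2 has {yellow}; column 3 has {red,blue,yellow,black}, so it must be green.
(r2,c4): row 2 has {green,yellow}; column 4 has {blue,green,yellow,black}, so it must be red.
(r3,c2): row 3 has {blue,yellow}; column 2 has {blue,green,yellow,black}, so it must be red.
(r3,c5): row 3 has {red,blue,yellow}; column 5 has {red,green,yellow}, so it must be black.
(r4,c1): row 4 has {blue,green,yellow,black}; column 1 has {yellow}, so it must be red.
(r5,c1): row 5 has {red,green,yellow,black}; column 1 has {red,yellow}, so it must be blue.
(r2,c1): row 2 has {red,green,yellow}; column 1 has {red,blue,yellow}, so it must be black.
(r2,c5): row 2 has {red,green,yellow,black}; column 5 has {red,green,yellow,black}, so it must be blue.
(r3,c1): row 3 has {red,blue,yellow,black}; column 1 has {red,blue,yellow,black}, so it must be green.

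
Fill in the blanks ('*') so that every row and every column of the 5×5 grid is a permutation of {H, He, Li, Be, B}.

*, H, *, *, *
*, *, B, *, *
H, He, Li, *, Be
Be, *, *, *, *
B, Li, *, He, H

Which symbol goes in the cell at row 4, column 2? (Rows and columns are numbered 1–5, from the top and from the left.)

B

(r2,c2) = Be
(r3,c4) = B
(r4,c2) = B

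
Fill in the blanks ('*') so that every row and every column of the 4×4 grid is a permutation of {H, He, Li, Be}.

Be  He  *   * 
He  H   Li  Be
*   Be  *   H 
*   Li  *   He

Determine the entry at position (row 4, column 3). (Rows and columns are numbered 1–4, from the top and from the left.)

(r1,c3) = H
(r1,c4) = Li
(r3,c1) = Li
(r3,c3) = He
(r4,c1) = H
(r4,c3) = Be

Be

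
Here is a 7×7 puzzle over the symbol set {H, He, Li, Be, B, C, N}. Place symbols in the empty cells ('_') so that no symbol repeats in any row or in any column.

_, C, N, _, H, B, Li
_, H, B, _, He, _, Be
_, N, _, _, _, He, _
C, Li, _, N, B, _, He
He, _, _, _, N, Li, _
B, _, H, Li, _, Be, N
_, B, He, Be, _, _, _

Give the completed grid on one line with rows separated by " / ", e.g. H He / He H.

row 1 has {H,Li,B,C,N}; column 1 has {He,B,C} — only Be is left for (r1,c1).
row 1 has {H,Li,Be,B,C,N}; column 4 has {Li,Be,N} — only He is left for (r1,c4).
row 2 has {H,He,Be,B}; column 4 has {He,Li,Be,N} — only C is left for (r2,c4).
row 2 has {H,He,Be,B,C}; column 6 has {He,Li,Be,B} — only N is left for (r2,c6).
row 4 has {He,Li,B,C,N}; column 3 has {H,He,B,N} — only Be is left for (r4,c3).
row 4 has {He,Li,Be,B,C,N}; column 6 has {He,Li,Be,B,N} — only H is left for (r4,c6).
row 5 has {He,Li,N}; column 2 has {H,Li,B,C,N} — only Be is left for (r5,c2).
row 5 has {He,Li,Be,N}; column 3 has {H,He,Be,B,N} — only C is left for (r5,c3).
row 6 has {H,Li,Be,B,N}; column 2 has {H,Li,Be,B,C,N} — only He is left for (r6,c2).
row 6 has {H,He,Li,Be,B,N}; column 5 has {H,He,B,N} — only C is left for (r6,c5).
row 7 has {He,Be,B}; column 5 has {H,He,B,C,N} — only Li is left for (r7,c5).
row 7 has {He,Li,Be,B}; column 6 has {H,He,Li,Be,B,N} — only C is left for (r7,c6).
row 7 has {He,Li,Be,B,C}; column 7 has {He,Li,Be,N} — only H is left for (r7,c7).
row 2 has {H,He,Be,B,C,N}; column 1 has {He,Be,B,C} — only Li is left for (r2,c1).
row 3 has {He,N}; column 1 has {He,Li,Be,B,C} — only H is left for (r3,c1).
row 3 has {H,He,N}; column 3 has {H,He,Be,B,C,N} — only Li is left for (r3,c3).
row 3 has {H,He,Li,N}; column 4 has {He,Li,Be,C,N} — only B is left for (r3,c4).
row 3 has {H,He,Li,B,N}; column 5 has {H,He,Li,B,C,N} — only Be is left for (r3,c5).
row 3 has {H,He,Li,Be,B,N}; column 7 has {H,He,Li,Be,N} — only C is left for (r3,c7).
row 5 has {He,Li,Be,C,N}; column 4 has {He,Li,Be,B,C,N} — only H is left for (r5,c4).
row 5 has {H,He,Li,Be,C,N}; column 7 has {H,He,Li,Be,C,N} — only B is left for (r5,c7).
row 7 has {H,He,Li,Be,B,C}; column 1 has {H,He,Li,Be,B,C} — only N is left for (r7,c1).

Be C N He H B Li / Li H B C He N Be / H N Li B Be He C / C Li Be N B H He / He Be C H N Li B / B He H Li C Be N / N B He Be Li C H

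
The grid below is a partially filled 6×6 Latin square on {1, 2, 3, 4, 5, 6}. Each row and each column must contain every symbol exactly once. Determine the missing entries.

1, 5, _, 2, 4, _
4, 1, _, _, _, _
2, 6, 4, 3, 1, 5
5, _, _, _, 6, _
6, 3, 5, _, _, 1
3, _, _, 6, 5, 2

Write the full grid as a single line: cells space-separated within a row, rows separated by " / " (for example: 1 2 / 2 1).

1 5 6 2 4 3 / 4 1 2 5 3 6 / 2 6 4 3 1 5 / 5 2 3 1 6 4 / 6 3 5 4 2 1 / 3 4 1 6 5 2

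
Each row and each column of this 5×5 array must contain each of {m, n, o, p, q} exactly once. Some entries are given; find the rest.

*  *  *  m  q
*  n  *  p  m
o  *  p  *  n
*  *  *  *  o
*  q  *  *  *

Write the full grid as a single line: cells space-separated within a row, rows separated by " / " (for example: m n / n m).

p o n m q / q n o p m / o m p q n / m p q n o / n q m o p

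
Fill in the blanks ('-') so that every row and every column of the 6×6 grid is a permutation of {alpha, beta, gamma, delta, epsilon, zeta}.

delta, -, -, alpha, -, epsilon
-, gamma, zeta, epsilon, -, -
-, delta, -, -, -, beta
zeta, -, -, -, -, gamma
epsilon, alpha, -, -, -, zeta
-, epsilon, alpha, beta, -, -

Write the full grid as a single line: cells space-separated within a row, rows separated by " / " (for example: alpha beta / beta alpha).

delta zeta beta alpha gamma epsilon / beta gamma zeta epsilon delta alpha / alpha delta gamma zeta epsilon beta / zeta beta epsilon delta alpha gamma / epsilon alpha delta gamma beta zeta / gamma epsilon alpha beta zeta delta

At row 4, column 2: row 4 has {gamma,zeta}; column 2 has {alpha,gamma,delta,epsilon}; that leaves beta.
At row 4, column 4: row 4 has {beta,gamma,zeta}; column 4 has {alpha,beta,epsilon}; that leaves delta.
At row 5, column 4: row 5 has {alpha,epsilon,zeta}; column 4 has {alpha,beta,delta,epsilon}; that leaves gamma.
At row 6, column 1: row 6 has {alpha,beta,epsilon}; column 1 has {delta,epsilon,zeta}; that leaves gamma.
At row 6, column 6: row 6 has {alpha,beta,gamma,epsilon}; column 6 has {beta,gamma,epsilon,zeta}; that leaves delta.
At row 1, column 2: row 1 has {alpha,delta,epsilon}; column 2 has {alpha,beta,gamma,delta,epsilon}; that leaves zeta.
At row 2, column 6: row 2 has {gamma,epsilon,zeta}; column 6 has {beta,gamma,delta,epsilon,zeta}; that leaves alpha.
At row 3, column 1: row 3 has {beta,delta}; column 1 has {gamma,delta,epsilon,zeta}; that leaves alpha.
At row 3, column 4: row 3 has {alpha,beta,delta}; column 4 has {alpha,beta,gamma,delta,epsilon}; that leaves zeta.
At row 4, column 3: row 4 has {beta,gamma,delta,zeta}; column 3 has {alpha,zeta}; that leaves epsilon.
At row 4, column 5: row 4 has {beta,gamma,delta,epsilon,zeta}; column 5 is empty so far; that leaves alpha.
At row 6, column 5: row 6 has {alpha,beta,gamma,delta,epsilon}; column 5 has {alpha}; that leaves zeta.
At row 2, column 1: row 2 has {alpha,gamma,epsilon,zeta}; column 1 has {alpha,gamma,delta,epsilon,zeta}; that leaves beta.
At row 2, column 5: row 2 has {alpha,beta,gamma,epsilon,zeta}; column 5 has {alpha,zeta}; that leaves delta.
At row 3, column 3: row 3 has {alpha,beta,delta,zeta}; column 3 has {alpha,epsilon,zeta}; that leaves gamma.
At row 3, column 5: row 3 has {alpha,beta,gamma,delta,zeta}; column 5 has {alpha,delta,zeta}; that leaves epsilon.
At row 5, column 5: row 5 has {alpha,gamma,epsilon,zeta}; column 5 has {alpha,delta,epsilon,zeta}; that leaves beta.
At row 1, column 3: row 1 has {alpha,delta,epsilon,zeta}; column 3 has {alpha,gamma,epsilon,zeta}; that leaves beta.
At row 1, column 5: row 1 has {alpha,beta,delta,epsilon,zeta}; column 5 has {alpha,beta,delta,epsilon,zeta}; that leaves gamma.
At row 5, column 3: row 5 has {alpha,beta,gamma,epsilon,zeta}; column 3 has {alpha,beta,gamma,epsilon,zeta}; that leaves delta.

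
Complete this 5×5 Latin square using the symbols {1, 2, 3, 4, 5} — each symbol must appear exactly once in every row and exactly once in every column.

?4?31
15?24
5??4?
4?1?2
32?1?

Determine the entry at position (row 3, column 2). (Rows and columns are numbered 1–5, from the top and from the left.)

1

At row 1, column 1: row 1 has {1,3,4}; column 1 has {1,3,4,5}; that leaves 2.
At row 1, column 3: row 1 has {1,2,3,4}; column 3 has {1}; that leaves 5.
At row 2, column 3: row 2 has {1,2,4,5}; column 3 has {1,5}; that leaves 3.
At row 3, column 3: row 3 has {4,5}; column 3 has {1,3,5}; that leaves 2.
At row 3, column 5: row 3 has {2,4,5}; column 5 has {1,2,4}; that leaves 3.
At row 4, column 2: row 4 has {1,2,4}; column 2 has {2,4,5}; that leaves 3.
At row 4, column 4: row 4 has {1,2,3,4}; column 4 has {1,2,3,4}; that leaves 5.
At row 5, column 3: row 5 has {1,2,3}; column 3 has {1,2,3,5}; that leaves 4.
At row 5, column 5: row 5 has {1,2,3,4}; column 5 has {1,2,3,4}; that leaves 5.
At row 3, column 2: row 3 has {2,3,4,5}; column 2 has {2,3,4,5}; that leaves 1.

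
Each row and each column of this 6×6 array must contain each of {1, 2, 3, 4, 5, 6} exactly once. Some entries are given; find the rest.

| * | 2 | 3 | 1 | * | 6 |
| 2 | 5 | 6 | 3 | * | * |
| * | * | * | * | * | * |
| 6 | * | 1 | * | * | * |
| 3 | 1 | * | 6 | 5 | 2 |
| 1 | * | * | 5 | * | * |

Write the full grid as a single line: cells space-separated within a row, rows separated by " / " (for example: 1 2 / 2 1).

5 2 3 1 4 6 / 2 5 6 3 1 4 / 4 6 5 2 3 1 / 6 3 1 4 2 5 / 3 1 4 6 5 2 / 1 4 2 5 6 3

(r1,c5): row 1 has {1,2,3,6}; column 5 has {5}, so it must be 4.
(r2,c5): row 2 has {2,3,5,6}; column 5 has {4,5}, so it must be 1.
(r2,c6): row 2 has {1,2,3,5,6}; column 6 has {2,6}, so it must be 4.
(r5,c3): row 5 has {1,2,3,5,6}; column 3 has {1,3,6}, so it must be 4.
(r6,c3): row 6 has {1,5}; column 3 has {1,3,4,6}, so it must be 2.
(r6,c6): row 6 has {1,2,5}; column 6 has {2,4,6}, so it must be 3.
(r1,c1): row 1 has {1,2,3,4,6}; column 1 has {1,2,3,6}, so it must be 5.
(r3,c1): row 3 is empty so far; column 1 has {1,2,3,5,6}, so it must be 4.
(r3,c3): row 3 has {4}; column 3 has {1,2,3,4,6}, so it must be 5.
(r3,c4): row 3 has {4,5}; column 4 has {1,3,5,6}, so it must be 2.
(r3,c6): row 3 has {2,4,5}; column 6 has {2,3,4,6}, so it must be 1.
(r4,c4): row 4 has {1,6}; column 4 has {1,2,3,5,6}, so it must be 4.
(r4,c6): row 4 has {1,4,6}; column 6 has {1,2,3,4,6}, so it must be 5.
(r6,c5): row 6 has {1,2,3,5}; column 5 has {1,4,5}, so it must be 6.
(r3,c5): row 3 has {1,2,4,5}; column 5 has {1,4,5,6}, so it must be 3.
(r4,c2): row 4 has {1,4,5,6}; column 2 has {1,2,5}, so it must be 3.
(r4,c5): row 4 has {1,3,4,5,6}; column 5 has {1,3,4,5,6}, so it must be 2.
(r6,c2): row 6 has {1,2,3,5,6}; column 2 has {1,2,3,5}, so it must be 4.
(r3,c2): row 3 has {1,2,3,4,5}; column 2 has {1,2,3,4,5}, so it must be 6.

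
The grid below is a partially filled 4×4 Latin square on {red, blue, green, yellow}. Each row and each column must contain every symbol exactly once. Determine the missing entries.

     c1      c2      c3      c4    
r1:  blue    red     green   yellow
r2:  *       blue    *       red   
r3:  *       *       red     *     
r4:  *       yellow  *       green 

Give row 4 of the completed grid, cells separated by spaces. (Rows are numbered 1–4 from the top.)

(r2,c3) = yellow
(r3,c2) = green
(r3,c4) = blue
(r4,c1) = red
(r4,c3) = blue

red yellow blue green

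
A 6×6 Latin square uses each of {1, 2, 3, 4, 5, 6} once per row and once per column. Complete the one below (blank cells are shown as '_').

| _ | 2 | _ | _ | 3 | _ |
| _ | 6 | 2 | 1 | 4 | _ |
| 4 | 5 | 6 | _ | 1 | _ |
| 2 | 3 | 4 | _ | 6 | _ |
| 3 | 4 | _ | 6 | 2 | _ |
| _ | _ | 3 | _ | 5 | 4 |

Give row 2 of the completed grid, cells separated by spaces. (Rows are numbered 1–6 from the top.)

(r2,c1) = 5
(r2,c6) = 3

5 6 2 1 4 3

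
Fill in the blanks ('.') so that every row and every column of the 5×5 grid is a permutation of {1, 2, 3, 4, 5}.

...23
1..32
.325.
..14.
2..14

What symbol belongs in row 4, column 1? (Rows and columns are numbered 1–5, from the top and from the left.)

3

(r3,c1): row 3 has {2,3,5}; column 1 has {1,2}, so it must be 4.
(r3,c5): row 3 has {2,3,4,5}; column 5 has {2,3,4}, so it must be 1.
(r4,c5): row 4 has {1,4}; column 5 has {1,2,3,4}, so it must be 5.
(r5,c2): row 5 has {1,2,4}; column 2 has {3}, so it must be 5.
(r5,c3): row 5 has {1,2,4,5}; column 3 has {1,2}, so it must be 3.
(r1,c1): row 1 has {2,3}; column 1 has {1,2,4}, so it must be 5.
(r1,c3): row 1 has {2,3,5}; column 3 has {1,2,3}, so it must be 4.
(r2,c2): row 2 has {1,2,3}; column 2 has {3,5}, so it must be 4.
(r2,c3): row 2 has {1,2,3,4}; column 3 has {1,2,3,4}, so it must be 5.
(r4,c1): row 4 has {1,4,5}; column 1 has {1,2,4,5}, so it must be 3.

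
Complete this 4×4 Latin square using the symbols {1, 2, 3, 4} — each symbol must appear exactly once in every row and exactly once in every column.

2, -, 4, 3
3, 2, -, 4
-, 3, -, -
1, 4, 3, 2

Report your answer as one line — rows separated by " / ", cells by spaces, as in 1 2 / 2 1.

(r1,c2) = 1
(r2,c3) = 1
(r3,c1) = 4
(r3,c3) = 2
(r3,c4) = 1

2 1 4 3 / 3 2 1 4 / 4 3 2 1 / 1 4 3 2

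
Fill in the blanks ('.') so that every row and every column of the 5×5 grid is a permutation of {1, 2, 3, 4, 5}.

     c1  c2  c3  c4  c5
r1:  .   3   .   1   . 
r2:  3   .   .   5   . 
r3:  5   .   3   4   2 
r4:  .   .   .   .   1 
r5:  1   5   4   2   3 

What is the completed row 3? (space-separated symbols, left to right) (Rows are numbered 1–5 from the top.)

5 1 3 4 2

(r2,c5) = 4
(r3,c2) = 1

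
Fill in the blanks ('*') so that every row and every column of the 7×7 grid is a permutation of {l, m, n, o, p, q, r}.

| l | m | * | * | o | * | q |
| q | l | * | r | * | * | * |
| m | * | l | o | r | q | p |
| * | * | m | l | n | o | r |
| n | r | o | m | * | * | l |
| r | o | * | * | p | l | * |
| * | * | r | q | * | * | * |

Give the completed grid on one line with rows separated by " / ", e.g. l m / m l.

l m n p o r q / q l p r m n o / m n l o r q p / p q m l n o r / n r o m q p l / r o q n p l m / o p r q l m n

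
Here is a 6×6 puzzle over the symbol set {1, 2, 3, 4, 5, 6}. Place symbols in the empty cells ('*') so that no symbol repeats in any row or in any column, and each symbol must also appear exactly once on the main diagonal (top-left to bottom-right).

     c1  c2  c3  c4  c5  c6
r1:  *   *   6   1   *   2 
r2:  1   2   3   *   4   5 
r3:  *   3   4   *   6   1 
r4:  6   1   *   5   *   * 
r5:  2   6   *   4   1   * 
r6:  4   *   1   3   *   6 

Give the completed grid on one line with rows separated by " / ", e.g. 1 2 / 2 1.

3 4 6 1 5 2 / 1 2 3 6 4 5 / 5 3 4 2 6 1 / 6 1 2 5 3 4 / 2 6 5 4 1 3 / 4 5 1 3 2 6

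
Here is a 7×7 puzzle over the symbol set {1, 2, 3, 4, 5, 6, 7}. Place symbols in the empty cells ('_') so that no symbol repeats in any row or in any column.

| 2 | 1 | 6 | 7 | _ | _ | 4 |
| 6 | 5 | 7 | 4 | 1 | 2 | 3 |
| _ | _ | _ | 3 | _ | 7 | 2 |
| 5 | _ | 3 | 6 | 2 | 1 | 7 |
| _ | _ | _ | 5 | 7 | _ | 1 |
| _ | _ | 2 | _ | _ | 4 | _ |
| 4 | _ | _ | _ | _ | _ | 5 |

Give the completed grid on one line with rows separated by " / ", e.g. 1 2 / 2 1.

row 3 has {2,3,7}; column 1 has {2,4,5,6} — only 1 is left for (r3,c1).
row 4 has {1,2,3,5,6,7}; column 2 has {1,5} — only 4 is left for (r4,c2).
row 5 has {1,5,7}; column 1 has {1,2,4,5,6} — only 3 is left for (r5,c1).
row 5 has {1,3,5,7}; column 3 has {2,3,6,7} — only 4 is left for (r5,c3).
row 5 has {1,3,4,5,7}; column 6 has {1,2,4,7} — only 6 is left for (r5,c6).
row 6 has {2,4}; column 1 has {1,2,3,4,5,6} — only 7 is left for (r6,c1).
row 6 has {2,4,7}; column 4 has {3,4,5,6,7} — only 1 is left for (r6,c4).
row 6 has {1,2,4,7}; column 7 has {1,2,3,4,5,7} — only 6 is left for (r6,c7).
row 7 has {4,5}; column 3 has {2,3,4,6,7} — only 1 is left for (r7,c3).
row 7 has {1,4,5}; column 4 has {1,3,4,5,6,7} — only 2 is left for (r7,c4).
row 7 has {1,2,4,5}; column 6 has {1,2,4,6,7} — only 3 is left for (r7,c6).
row 1 has {1,2,4,6,7}; column 6 has {1,2,3,4,6,7} — only 5 is left for (r1,c6).
row 3 has {1,2,3,7}; column 2 has {1,4,5} — only 6 is left for (r3,c2).
row 3 has {1,2,3,6,7}; column 3 has {1,2,3,4,6,7} — only 5 is left for (r3,c3).
row 3 has {1,2,3,5,6,7}; column 5 has {1,2,7} — only 4 is left for (r3,c5).
row 5 has {1,3,4,5,6,7}; column 2 has {1,4,5,6} — only 2 is left for (r5,c2).
row 6 has {1,2,4,6,7}; column 2 has {1,2,4,5,6} — only 3 is left for (r6,c2).
row 6 has {1,2,3,4,6,7}; column 5 has {1,2,4,7} — only 5 is left for (r6,c5).
row 7 has {1,2,3,4,5}; column 2 has {1,2,3,4,5,6} — only 7 is left for (r7,c2).
row 7 has {1,2,3,4,5,7}; column 5 has {1,2,4,5,7} — only 6 is left for (r7,c5).
row 1 has {1,2,4,5,6,7}; column 5 has {1,2,4,5,6,7} — only 3 is left for (r1,c5).

2 1 6 7 3 5 4 / 6 5 7 4 1 2 3 / 1 6 5 3 4 7 2 / 5 4 3 6 2 1 7 / 3 2 4 5 7 6 1 / 7 3 2 1 5 4 6 / 4 7 1 2 6 3 5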